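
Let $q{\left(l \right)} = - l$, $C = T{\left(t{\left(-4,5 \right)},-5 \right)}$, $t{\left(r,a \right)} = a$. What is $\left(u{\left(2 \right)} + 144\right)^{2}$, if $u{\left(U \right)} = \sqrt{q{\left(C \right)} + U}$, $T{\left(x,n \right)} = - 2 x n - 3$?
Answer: $20691 + 864 i \sqrt{5} \approx 20691.0 + 1932.0 i$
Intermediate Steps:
$T{\left(x,n \right)} = -3 - 2 n x$ ($T{\left(x,n \right)} = - 2 n x - 3 = -3 - 2 n x$)
$C = 47$ ($C = -3 - \left(-10\right) 5 = -3 + 50 = 47$)
$u{\left(U \right)} = \sqrt{-47 + U}$ ($u{\left(U \right)} = \sqrt{\left(-1\right) 47 + U} = \sqrt{-47 + U}$)
$\left(u{\left(2 \right)} + 144\right)^{2} = \left(\sqrt{-47 + 2} + 144\right)^{2} = \left(\sqrt{-45} + 144\right)^{2} = \left(3 i \sqrt{5} + 144\right)^{2} = \left(144 + 3 i \sqrt{5}\right)^{2}$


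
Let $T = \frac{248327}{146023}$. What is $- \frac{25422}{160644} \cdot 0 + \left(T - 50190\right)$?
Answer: $- \frac{7328646043}{146023} \approx -50188.0$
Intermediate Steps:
$T = \frac{248327}{146023}$ ($T = 248327 \cdot \frac{1}{146023} = \frac{248327}{146023} \approx 1.7006$)
$- \frac{25422}{160644} \cdot 0 + \left(T - 50190\right) = - \frac{25422}{160644} \cdot 0 + \left(\frac{248327}{146023} - 50190\right) = \left(-25422\right) \frac{1}{160644} \cdot 0 + \left(\frac{248327}{146023} - 50190\right) = \left(- \frac{4237}{26774}\right) 0 - \frac{7328646043}{146023} = 0 - \frac{7328646043}{146023} = - \frac{7328646043}{146023}$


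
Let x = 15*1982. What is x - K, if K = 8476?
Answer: 21254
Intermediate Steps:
x = 29730
x - K = 29730 - 1*8476 = 29730 - 8476 = 21254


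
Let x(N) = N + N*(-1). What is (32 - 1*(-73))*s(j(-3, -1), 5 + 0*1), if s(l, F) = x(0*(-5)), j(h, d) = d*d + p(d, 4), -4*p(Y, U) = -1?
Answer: 0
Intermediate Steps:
p(Y, U) = ¼ (p(Y, U) = -¼*(-1) = ¼)
j(h, d) = ¼ + d² (j(h, d) = d*d + ¼ = d² + ¼ = ¼ + d²)
x(N) = 0 (x(N) = N - N = 0)
s(l, F) = 0
(32 - 1*(-73))*s(j(-3, -1), 5 + 0*1) = (32 - 1*(-73))*0 = (32 + 73)*0 = 105*0 = 0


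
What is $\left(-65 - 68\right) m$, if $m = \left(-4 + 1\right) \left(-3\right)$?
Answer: $-1197$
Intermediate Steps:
$m = 9$ ($m = \left(-3\right) \left(-3\right) = 9$)
$\left(-65 - 68\right) m = \left(-65 - 68\right) 9 = \left(-133\right) 9 = -1197$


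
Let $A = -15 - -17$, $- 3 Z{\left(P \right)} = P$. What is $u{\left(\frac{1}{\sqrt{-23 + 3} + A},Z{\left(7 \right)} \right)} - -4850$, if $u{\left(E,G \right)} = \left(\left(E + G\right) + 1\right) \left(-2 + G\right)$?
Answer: $\frac{58265}{12} + \frac{13 i \sqrt{5}}{36} \approx 4855.4 + 0.80747 i$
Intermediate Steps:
$Z{\left(P \right)} = - \frac{P}{3}$
$A = 2$ ($A = -15 + 17 = 2$)
$u{\left(E,G \right)} = \left(-2 + G\right) \left(1 + E + G\right)$ ($u{\left(E,G \right)} = \left(1 + E + G\right) \left(-2 + G\right) = \left(-2 + G\right) \left(1 + E + G\right)$)
$u{\left(\frac{1}{\sqrt{-23 + 3} + A},Z{\left(7 \right)} \right)} - -4850 = \left(-2 + \left(\left(- \frac{1}{3}\right) 7\right)^{2} - \left(- \frac{1}{3}\right) 7 - \frac{2}{\sqrt{-23 + 3} + 2} + \frac{\left(- \frac{1}{3}\right) 7}{\sqrt{-23 + 3} + 2}\right) - -4850 = \left(-2 + \left(- \frac{7}{3}\right)^{2} - - \frac{7}{3} - \frac{2}{\sqrt{-20} + 2} + \frac{1}{\sqrt{-20} + 2} \left(- \frac{7}{3}\right)\right) + 4850 = \left(-2 + \frac{49}{9} + \frac{7}{3} - \frac{2}{2 i \sqrt{5} + 2} + \frac{1}{2 i \sqrt{5} + 2} \left(- \frac{7}{3}\right)\right) + 4850 = \left(-2 + \frac{49}{9} + \frac{7}{3} - \frac{2}{2 + 2 i \sqrt{5}} + \frac{1}{2 + 2 i \sqrt{5}} \left(- \frac{7}{3}\right)\right) + 4850 = \left(-2 + \frac{49}{9} + \frac{7}{3} - \frac{2}{2 + 2 i \sqrt{5}} - \frac{7}{3 \left(2 + 2 i \sqrt{5}\right)}\right) + 4850 = \left(\frac{52}{9} - \frac{13}{3 \left(2 + 2 i \sqrt{5}\right)}\right) + 4850 = \frac{43702}{9} - \frac{13}{3 \left(2 + 2 i \sqrt{5}\right)}$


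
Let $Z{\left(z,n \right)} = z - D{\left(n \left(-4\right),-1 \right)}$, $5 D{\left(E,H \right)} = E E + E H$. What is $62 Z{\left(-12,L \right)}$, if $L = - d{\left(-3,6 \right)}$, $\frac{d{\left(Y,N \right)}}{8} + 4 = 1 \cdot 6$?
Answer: $- \frac{253704}{5} \approx -50741.0$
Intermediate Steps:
$d{\left(Y,N \right)} = 16$ ($d{\left(Y,N \right)} = -32 + 8 \cdot 1 \cdot 6 = -32 + 8 \cdot 6 = -32 + 48 = 16$)
$D{\left(E,H \right)} = \frac{E^{2}}{5} + \frac{E H}{5}$ ($D{\left(E,H \right)} = \frac{E E + E H}{5} = \frac{E^{2} + E H}{5} = \frac{E^{2}}{5} + \frac{E H}{5}$)
$L = -16$ ($L = \left(-1\right) 16 = -16$)
$Z{\left(z,n \right)} = z + \frac{4 n \left(-1 - 4 n\right)}{5}$ ($Z{\left(z,n \right)} = z - \frac{n \left(-4\right) \left(n \left(-4\right) - 1\right)}{5} = z - \frac{- 4 n \left(- 4 n - 1\right)}{5} = z - \frac{- 4 n \left(-1 - 4 n\right)}{5} = z - - \frac{4 n \left(-1 - 4 n\right)}{5} = z + \frac{4 n \left(-1 - 4 n\right)}{5}$)
$62 Z{\left(-12,L \right)} = 62 \left(-12 - - \frac{64 \left(1 + 4 \left(-16\right)\right)}{5}\right) = 62 \left(-12 - - \frac{64 \left(1 - 64\right)}{5}\right) = 62 \left(-12 - \left(- \frac{64}{5}\right) \left(-63\right)\right) = 62 \left(-12 - \frac{4032}{5}\right) = 62 \left(- \frac{4092}{5}\right) = - \frac{253704}{5}$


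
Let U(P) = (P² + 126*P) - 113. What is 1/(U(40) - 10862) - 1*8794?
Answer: -38121991/4335 ≈ -8794.0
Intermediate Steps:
U(P) = -113 + P² + 126*P
1/(U(40) - 10862) - 1*8794 = 1/((-113 + 40² + 126*40) - 10862) - 1*8794 = 1/((-113 + 1600 + 5040) - 10862) - 8794 = 1/(6527 - 10862) - 8794 = 1/(-4335) - 8794 = -1/4335 - 8794 = -38121991/4335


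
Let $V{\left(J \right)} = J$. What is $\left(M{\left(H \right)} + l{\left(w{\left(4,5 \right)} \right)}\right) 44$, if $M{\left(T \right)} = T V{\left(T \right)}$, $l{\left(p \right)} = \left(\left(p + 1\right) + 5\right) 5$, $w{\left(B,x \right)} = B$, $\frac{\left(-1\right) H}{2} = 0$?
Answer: $2200$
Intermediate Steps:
$H = 0$ ($H = \left(-2\right) 0 = 0$)
$l{\left(p \right)} = 30 + 5 p$ ($l{\left(p \right)} = \left(\left(1 + p\right) + 5\right) 5 = \left(6 + p\right) 5 = 30 + 5 p$)
$M{\left(T \right)} = T^{2}$ ($M{\left(T \right)} = T T = T^{2}$)
$\left(M{\left(H \right)} + l{\left(w{\left(4,5 \right)} \right)}\right) 44 = \left(0^{2} + \left(30 + 5 \cdot 4\right)\right) 44 = \left(0 + \left(30 + 20\right)\right) 44 = \left(0 + 50\right) 44 = 50 \cdot 44 = 2200$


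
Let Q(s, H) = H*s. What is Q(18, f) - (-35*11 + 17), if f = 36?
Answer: 1016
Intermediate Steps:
Q(18, f) - (-35*11 + 17) = 36*18 - (-35*11 + 17) = 648 - (-385 + 17) = 648 - 1*(-368) = 648 + 368 = 1016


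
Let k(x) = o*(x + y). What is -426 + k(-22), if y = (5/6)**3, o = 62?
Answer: -189445/108 ≈ -1754.1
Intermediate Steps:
y = 125/216 (y = (5*(1/6))**3 = (5/6)**3 = 125/216 ≈ 0.57870)
k(x) = 3875/108 + 62*x (k(x) = 62*(x + 125/216) = 62*(125/216 + x) = 3875/108 + 62*x)
-426 + k(-22) = -426 + (3875/108 + 62*(-22)) = -426 + (3875/108 - 1364) = -426 - 143437/108 = -189445/108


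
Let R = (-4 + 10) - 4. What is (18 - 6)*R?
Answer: 24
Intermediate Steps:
R = 2 (R = 6 - 4 = 2)
(18 - 6)*R = (18 - 6)*2 = 12*2 = 24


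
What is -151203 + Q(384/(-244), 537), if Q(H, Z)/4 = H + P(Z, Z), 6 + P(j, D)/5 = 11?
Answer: -9217667/61 ≈ -1.5111e+5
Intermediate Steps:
P(j, D) = 25 (P(j, D) = -30 + 5*11 = -30 + 55 = 25)
Q(H, Z) = 100 + 4*H (Q(H, Z) = 4*(H + 25) = 4*(25 + H) = 100 + 4*H)
-151203 + Q(384/(-244), 537) = -151203 + (100 + 4*(384/(-244))) = -151203 + (100 + 4*(384*(-1/244))) = -151203 + (100 + 4*(-96/61)) = -151203 + (100 - 384/61) = -151203 + 5716/61 = -9217667/61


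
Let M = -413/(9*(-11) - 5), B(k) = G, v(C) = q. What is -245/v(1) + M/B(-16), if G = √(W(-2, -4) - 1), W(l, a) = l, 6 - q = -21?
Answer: -245/27 - 413*I*√3/312 ≈ -9.0741 - 2.2927*I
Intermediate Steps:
q = 27 (q = 6 - 1*(-21) = 6 + 21 = 27)
v(C) = 27
G = I*√3 (G = √(-2 - 1) = √(-3) = I*√3 ≈ 1.732*I)
B(k) = I*√3
M = 413/104 (M = -413/(-99 - 5) = -413/(-104) = -413*(-1/104) = 413/104 ≈ 3.9712)
-245/v(1) + M/B(-16) = -245/27 + 413/(104*((I*√3))) = -245*1/27 + 413*(-I*√3/3)/104 = -245/27 - 413*I*√3/312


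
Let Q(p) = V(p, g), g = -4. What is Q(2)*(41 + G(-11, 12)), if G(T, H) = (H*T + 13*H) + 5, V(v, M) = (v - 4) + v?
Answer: 0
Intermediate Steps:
V(v, M) = -4 + 2*v (V(v, M) = (-4 + v) + v = -4 + 2*v)
G(T, H) = 5 + 13*H + H*T (G(T, H) = (13*H + H*T) + 5 = 5 + 13*H + H*T)
Q(p) = -4 + 2*p
Q(2)*(41 + G(-11, 12)) = (-4 + 2*2)*(41 + (5 + 13*12 + 12*(-11))) = (-4 + 4)*(41 + (5 + 156 - 132)) = 0*(41 + 29) = 0*70 = 0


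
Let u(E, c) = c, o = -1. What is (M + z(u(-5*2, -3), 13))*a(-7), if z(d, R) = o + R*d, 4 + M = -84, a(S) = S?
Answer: 896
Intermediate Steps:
M = -88 (M = -4 - 84 = -88)
z(d, R) = -1 + R*d
(M + z(u(-5*2, -3), 13))*a(-7) = (-88 + (-1 + 13*(-3)))*(-7) = (-88 + (-1 - 39))*(-7) = (-88 - 40)*(-7) = -128*(-7) = 896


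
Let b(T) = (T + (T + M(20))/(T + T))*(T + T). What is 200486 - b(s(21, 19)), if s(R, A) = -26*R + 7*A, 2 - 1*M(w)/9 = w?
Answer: -140077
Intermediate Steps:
M(w) = 18 - 9*w
b(T) = 2*T*(T + (-162 + T)/(2*T)) (b(T) = (T + (T + (18 - 9*20))/(T + T))*(T + T) = (T + (T + (18 - 180))/((2*T)))*(2*T) = (T + (T - 162)*(1/(2*T)))*(2*T) = (T + (-162 + T)*(1/(2*T)))*(2*T) = (T + (-162 + T)/(2*T))*(2*T) = 2*T*(T + (-162 + T)/(2*T)))
200486 - b(s(21, 19)) = 200486 - (-162 + (-26*21 + 7*19) + 2*(-26*21 + 7*19)**2) = 200486 - (-162 + (-546 + 133) + 2*(-546 + 133)**2) = 200486 - (-162 - 413 + 2*(-413)**2) = 200486 - (-162 - 413 + 2*170569) = 200486 - (-162 - 413 + 341138) = 200486 - 1*340563 = 200486 - 340563 = -140077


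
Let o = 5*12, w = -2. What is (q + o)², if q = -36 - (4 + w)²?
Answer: 400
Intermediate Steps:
o = 60
q = -40 (q = -36 - (4 - 2)² = -36 - 1*2² = -36 - 1*4 = -36 - 4 = -40)
(q + o)² = (-40 + 60)² = 20² = 400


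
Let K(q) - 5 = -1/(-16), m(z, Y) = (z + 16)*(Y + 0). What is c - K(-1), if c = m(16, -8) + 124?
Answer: -2193/16 ≈ -137.06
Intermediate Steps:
m(z, Y) = Y*(16 + z) (m(z, Y) = (16 + z)*Y = Y*(16 + z))
K(q) = 81/16 (K(q) = 5 - 1/(-16) = 5 - 1*(-1/16) = 5 + 1/16 = 81/16)
c = -132 (c = -8*(16 + 16) + 124 = -8*32 + 124 = -256 + 124 = -132)
c - K(-1) = -132 - 1*81/16 = -132 - 81/16 = -2193/16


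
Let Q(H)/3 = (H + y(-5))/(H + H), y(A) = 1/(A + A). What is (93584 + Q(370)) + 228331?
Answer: 2382182097/7400 ≈ 3.2192e+5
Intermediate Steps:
y(A) = 1/(2*A)
Q(H) = 3*(-1/10 + H)/(2*H) (Q(H) = 3*((H + (1/2)/(-5))/(H + H)) = 3*((H + (1/2)*(-1/5))/((2*H))) = 3*((H - 1/10)*(1/(2*H))) = 3*((-1/10 + H)*(1/(2*H))) = 3*((-1/10 + H)/(2*H)) = 3*(-1/10 + H)/(2*H))
(93584 + Q(370)) + 228331 = (93584 + (3/20)*(-1 + 10*370)/370) + 228331 = (93584 + (3/20)*(1/370)*(-1 + 3700)) + 228331 = (93584 + (3/20)*(1/370)*3699) + 228331 = (93584 + 11097/7400) + 228331 = 692532697/7400 + 228331 = 2382182097/7400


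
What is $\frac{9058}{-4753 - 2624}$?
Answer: $- \frac{9058}{7377} \approx -1.2279$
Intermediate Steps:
$\frac{9058}{-4753 - 2624} = \frac{9058}{-7377} = 9058 \left(- \frac{1}{7377}\right) = - \frac{9058}{7377}$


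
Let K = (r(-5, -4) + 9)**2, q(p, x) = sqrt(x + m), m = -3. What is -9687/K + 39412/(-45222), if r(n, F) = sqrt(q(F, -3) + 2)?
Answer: -19706/22611 - 9687/(9 + sqrt(2 + I*sqrt(6)))**2 ≈ -85.655 + 12.251*I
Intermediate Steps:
q(p, x) = sqrt(-3 + x) (q(p, x) = sqrt(x - 3) = sqrt(-3 + x))
r(n, F) = sqrt(2 + I*sqrt(6)) (r(n, F) = sqrt(sqrt(-3 - 3) + 2) = sqrt(sqrt(-6) + 2) = sqrt(I*sqrt(6) + 2) = sqrt(2 + I*sqrt(6)))
K = (9 + sqrt(2 + I*sqrt(6)))**2 (K = (sqrt(2 + I*sqrt(6)) + 9)**2 = (9 + sqrt(2 + I*sqrt(6)))**2 ≈ 111.92 + 16.171*I)
-9687/K + 39412/(-45222) = -9687/(9 + sqrt(2 + I*sqrt(6)))**2 + 39412/(-45222) = -9687/(9 + sqrt(2 + I*sqrt(6)))**2 + 39412*(-1/45222) = -9687/(9 + sqrt(2 + I*sqrt(6)))**2 - 19706/22611 = -19706/22611 - 9687/(9 + sqrt(2 + I*sqrt(6)))**2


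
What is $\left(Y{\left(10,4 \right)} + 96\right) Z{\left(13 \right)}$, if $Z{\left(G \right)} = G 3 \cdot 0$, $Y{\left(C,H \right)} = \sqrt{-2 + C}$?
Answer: $0$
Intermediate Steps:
$Z{\left(G \right)} = 0$ ($Z{\left(G \right)} = 3 G 0 = 0$)
$\left(Y{\left(10,4 \right)} + 96\right) Z{\left(13 \right)} = \left(\sqrt{-2 + 10} + 96\right) 0 = \left(\sqrt{8} + 96\right) 0 = \left(2 \sqrt{2} + 96\right) 0 = \left(96 + 2 \sqrt{2}\right) 0 = 0$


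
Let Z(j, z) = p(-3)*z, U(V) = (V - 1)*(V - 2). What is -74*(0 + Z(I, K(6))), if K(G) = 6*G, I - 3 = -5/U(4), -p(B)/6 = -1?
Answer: -15984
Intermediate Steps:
p(B) = 6 (p(B) = -6*(-1) = 6)
U(V) = (-1 + V)*(-2 + V)
I = 13/6 (I = 3 - 5/(2 + 4² - 3*4) = 3 - 5/(2 + 16 - 12) = 3 - 5/6 = 3 - 5*⅙ = 3 - ⅚ = 13/6 ≈ 2.1667)
Z(j, z) = 6*z
-74*(0 + Z(I, K(6))) = -74*(0 + 6*(6*6)) = -74*(0 + 6*36) = -74*(0 + 216) = -74*216 = -15984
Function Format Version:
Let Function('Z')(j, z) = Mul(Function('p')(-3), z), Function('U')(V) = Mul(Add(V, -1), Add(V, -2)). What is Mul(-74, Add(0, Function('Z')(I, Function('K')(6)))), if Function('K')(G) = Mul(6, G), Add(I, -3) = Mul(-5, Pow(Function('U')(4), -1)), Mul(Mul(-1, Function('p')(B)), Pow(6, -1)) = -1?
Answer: -15984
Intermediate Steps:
Function('p')(B) = 6 (Function('p')(B) = Mul(-6, -1) = 6)
Function('U')(V) = Mul(Add(-1, V), Add(-2, V))
I = Rational(13, 6) (I = Add(3, Mul(-5, Pow(Add(2, Pow(4, 2), Mul(-3, 4)), -1))) = Add(3, Mul(-5, Pow(Add(2, 16, -12), -1))) = Add(3, Mul(-5, Pow(6, -1))) = Add(3, Mul(-5, Rational(1, 6))) = Add(3, Rational(-5, 6)) = Rational(13, 6) ≈ 2.1667)
Function('Z')(j, z) = Mul(6, z)
Mul(-74, Add(0, Function('Z')(I, Function('K')(6)))) = Mul(-74, Add(0, Mul(6, Mul(6, 6)))) = Mul(-74, Add(0, Mul(6, 36))) = Mul(-74, Add(0, 216)) = Mul(-74, 216) = -15984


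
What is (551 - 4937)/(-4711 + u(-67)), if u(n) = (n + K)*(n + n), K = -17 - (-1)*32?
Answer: -4386/2257 ≈ -1.9433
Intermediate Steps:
K = 15 (K = -17 - 1*(-32) = -17 + 32 = 15)
u(n) = 2*n*(15 + n) (u(n) = (n + 15)*(n + n) = (15 + n)*(2*n) = 2*n*(15 + n))
(551 - 4937)/(-4711 + u(-67)) = (551 - 4937)/(-4711 + 2*(-67)*(15 - 67)) = -4386/(-4711 + 2*(-67)*(-52)) = -4386/(-4711 + 6968) = -4386/2257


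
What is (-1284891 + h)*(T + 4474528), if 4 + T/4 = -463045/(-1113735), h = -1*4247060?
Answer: -5513609788246549900/222747 ≈ -2.4753e+13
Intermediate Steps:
h = -4247060
T = -3193516/222747 (T = -16 + 4*(-463045/(-1113735)) = -16 + 4*(-463045*(-1/1113735)) = -16 + 4*(92609/222747) = -16 + 370436/222747 = -3193516/222747 ≈ -14.337)
(-1284891 + h)*(T + 4474528) = (-1284891 - 4247060)*(-3193516/222747 + 4474528) = -5531951*996684494900/222747 = -5513609788246549900/222747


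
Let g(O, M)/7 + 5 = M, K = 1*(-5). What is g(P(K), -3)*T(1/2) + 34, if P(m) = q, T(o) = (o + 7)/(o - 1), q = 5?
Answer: 874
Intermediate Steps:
T(o) = (7 + o)/(-1 + o)
K = -5
P(m) = 5
g(O, M) = -35 + 7*M
g(P(K), -3)*T(1/2) + 34 = (-35 + 7*(-3))*((7 + 1/2)/(-1 + 1/2)) + 34 = (-35 - 21)*((7 + ½)/(-1 + ½)) + 34 = -56*15/((-½)*2) + 34 = -(-112)*15/2 + 34 = -56*(-15) + 34 = 840 + 34 = 874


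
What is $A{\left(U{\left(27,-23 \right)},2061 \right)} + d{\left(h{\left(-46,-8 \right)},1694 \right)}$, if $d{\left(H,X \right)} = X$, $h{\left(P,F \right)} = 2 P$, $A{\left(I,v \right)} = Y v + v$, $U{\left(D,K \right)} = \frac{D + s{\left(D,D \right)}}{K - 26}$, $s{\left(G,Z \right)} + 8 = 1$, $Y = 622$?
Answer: $1285697$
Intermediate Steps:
$s{\left(G,Z \right)} = -7$ ($s{\left(G,Z \right)} = -8 + 1 = -7$)
$U{\left(D,K \right)} = \frac{-7 + D}{-26 + K}$ ($U{\left(D,K \right)} = \frac{D - 7}{K - 26} = \frac{-7 + D}{-26 + K}$)
$A{\left(I,v \right)} = 623 v$ ($A{\left(I,v \right)} = 622 v + v = 623 v$)
$A{\left(U{\left(27,-23 \right)},2061 \right)} + d{\left(h{\left(-46,-8 \right)},1694 \right)} = 623 \cdot 2061 + 1694 = 1284003 + 1694 = 1285697$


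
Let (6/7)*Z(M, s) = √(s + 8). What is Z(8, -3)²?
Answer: 245/36 ≈ 6.8056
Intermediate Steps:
Z(M, s) = 7*√(8 + s)/6 (Z(M, s) = 7*√(s + 8)/6 = 7*√(8 + s)/6)
Z(8, -3)² = (7*√(8 - 3)/6)² = (7*√5/6)² = 245/36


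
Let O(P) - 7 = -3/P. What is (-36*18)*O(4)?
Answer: -4050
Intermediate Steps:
O(P) = 7 - 3/P
(-36*18)*O(4) = (-36*18)*(7 - 3/4) = -648*(7 - 3*¼) = -648*(7 - ¾) = -648*25/4 = -4050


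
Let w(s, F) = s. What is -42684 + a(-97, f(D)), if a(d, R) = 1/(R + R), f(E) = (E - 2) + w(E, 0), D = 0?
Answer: -170737/4 ≈ -42684.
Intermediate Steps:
f(E) = -2 + 2*E (f(E) = (E - 2) + E = (-2 + E) + E = -2 + 2*E)
a(d, R) = 1/(2*R)
-42684 + a(-97, f(D)) = -42684 + 1/(2*(-2 + 2*0)) = -42684 + 1/(2*(-2 + 0)) = -42684 + (1/2)/(-2) = -42684 + (1/2)*(-1/2) = -42684 - 1/4 = -170737/4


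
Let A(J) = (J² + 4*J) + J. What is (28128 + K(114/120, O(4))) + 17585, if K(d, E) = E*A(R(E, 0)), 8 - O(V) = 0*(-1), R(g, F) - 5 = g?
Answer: 47585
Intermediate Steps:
R(g, F) = 5 + g
A(J) = J² + 5*J
O(V) = 8 (O(V) = 8 - 0*(-1) = 8 - 1*0 = 8 + 0 = 8)
K(d, E) = E*(5 + E)*(10 + E) (K(d, E) = E*((5 + E)*(5 + (5 + E))) = E*((5 + E)*(10 + E)) = E*(5 + E)*(10 + E))
(28128 + K(114/120, O(4))) + 17585 = (28128 + 8*(5 + 8)*(10 + 8)) + 17585 = (28128 + 8*13*18) + 17585 = (28128 + 1872) + 17585 = 30000 + 17585 = 47585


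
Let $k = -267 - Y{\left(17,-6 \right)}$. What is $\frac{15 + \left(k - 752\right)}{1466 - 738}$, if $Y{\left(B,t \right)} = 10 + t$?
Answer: $- \frac{18}{13} \approx -1.3846$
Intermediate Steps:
$k = -271$ ($k = -267 - \left(10 - 6\right) = -267 - 4 = -271$)
$\frac{15 + \left(k - 752\right)}{1466 - 738} = \frac{15 - 1023}{1466 - 738} = \frac{15 - 1023}{728} = \left(15 - 1023\right) \frac{1}{728} = \left(-1008\right) \frac{1}{728} = - \frac{18}{13}$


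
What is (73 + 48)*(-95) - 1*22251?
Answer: -33746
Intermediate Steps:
(73 + 48)*(-95) - 1*22251 = 121*(-95) - 22251 = -11495 - 22251 = -33746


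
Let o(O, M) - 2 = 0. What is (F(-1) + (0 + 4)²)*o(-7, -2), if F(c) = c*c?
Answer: 34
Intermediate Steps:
o(O, M) = 2 (o(O, M) = 2 + 0 = 2)
F(c) = c²
(F(-1) + (0 + 4)²)*o(-7, -2) = ((-1)² + (0 + 4)²)*2 = (1 + 4²)*2 = (1 + 16)*2 = 17*2 = 34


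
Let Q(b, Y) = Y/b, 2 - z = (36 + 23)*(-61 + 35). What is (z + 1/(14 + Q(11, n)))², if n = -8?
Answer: 50295687289/21316 ≈ 2.3595e+6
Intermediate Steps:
z = 1536 (z = 2 - (36 + 23)*(-61 + 35) = 2 - 59*(-26) = 2 - 1*(-1534) = 2 + 1534 = 1536)
(z + 1/(14 + Q(11, n)))² = (1536 + 1/(14 - 8/11))² = (1536 + 1/(146/11))² = (1536 + 11/146)² = (224267/146)² = 50295687289/21316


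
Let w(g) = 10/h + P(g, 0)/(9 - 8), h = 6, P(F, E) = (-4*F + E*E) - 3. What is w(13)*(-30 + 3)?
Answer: 1440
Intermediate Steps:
P(F, E) = -3 + E**2 - 4*F (P(F, E) = (-4*F + E**2) - 3 = (E**2 - 4*F) - 3 = -3 + E**2 - 4*F)
w(g) = -4/3 - 4*g (w(g) = 10/6 + (-3 + 0**2 - 4*g)/(9 - 8) = 10*(1/6) + (-3 + 0 - 4*g)/1 = 5/3 + (-3 - 4*g)*1 = 5/3 + (-3 - 4*g) = -4/3 - 4*g)
w(13)*(-30 + 3) = (-4/3 - 4*13)*(-30 + 3) = (-4/3 - 52)*(-27) = -160/3*(-27) = 1440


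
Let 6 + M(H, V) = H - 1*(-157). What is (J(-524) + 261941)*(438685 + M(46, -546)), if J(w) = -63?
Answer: 114933540396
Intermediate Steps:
M(H, V) = 151 + H (M(H, V) = -6 + (H - 1*(-157)) = -6 + (H + 157) = -6 + (157 + H) = 151 + H)
(J(-524) + 261941)*(438685 + M(46, -546)) = (-63 + 261941)*(438685 + (151 + 46)) = 261878*(438685 + 197) = 261878*438882 = 114933540396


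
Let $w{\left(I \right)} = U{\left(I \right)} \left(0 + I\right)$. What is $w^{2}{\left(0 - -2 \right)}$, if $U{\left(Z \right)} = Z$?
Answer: $16$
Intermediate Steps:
$w{\left(I \right)} = I^{2}$ ($w{\left(I \right)} = I \left(0 + I\right) = I I = I^{2}$)
$w^{2}{\left(0 - -2 \right)} = \left(\left(0 - -2\right)^{2}\right)^{2} = \left(\left(0 + 2\right)^{2}\right)^{2} = \left(2^{2}\right)^{2} = 4^{2} = 16$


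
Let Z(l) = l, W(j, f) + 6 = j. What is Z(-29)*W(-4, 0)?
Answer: 290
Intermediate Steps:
W(j, f) = -6 + j
Z(-29)*W(-4, 0) = -29*(-6 - 4) = -29*(-10) = 290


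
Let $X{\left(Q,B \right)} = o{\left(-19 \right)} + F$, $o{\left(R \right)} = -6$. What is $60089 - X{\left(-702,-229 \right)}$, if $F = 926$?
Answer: $59169$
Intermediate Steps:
$X{\left(Q,B \right)} = 920$ ($X{\left(Q,B \right)} = -6 + 926 = 920$)
$60089 - X{\left(-702,-229 \right)} = 60089 - 920 = 59169$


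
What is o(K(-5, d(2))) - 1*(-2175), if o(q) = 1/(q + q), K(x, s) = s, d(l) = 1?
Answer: 4351/2 ≈ 2175.5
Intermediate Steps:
o(q) = 1/(2*q)
o(K(-5, d(2))) - 1*(-2175) = (1/2)/1 - 1*(-2175) = (1/2)*1 + 2175 = 1/2 + 2175 = 4351/2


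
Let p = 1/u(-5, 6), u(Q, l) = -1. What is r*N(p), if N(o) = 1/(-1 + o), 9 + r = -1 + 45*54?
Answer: -1210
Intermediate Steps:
r = 2420 (r = -9 + (-1 + 45*54) = -9 + (-1 + 2430) = -9 + 2429 = 2420)
p = -1 (p = 1/(-1) = -1)
r*N(p) = 2420/(-1 - 1) = 2420/(-2) = 2420*(-1/2) = -1210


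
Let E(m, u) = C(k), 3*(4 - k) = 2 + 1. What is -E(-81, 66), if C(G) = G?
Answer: -3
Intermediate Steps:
k = 3 (k = 4 - (2 + 1)/3 = 4 - 1/3*3 = 4 - 1 = 3)
E(m, u) = 3
-E(-81, 66) = -1*3 = -3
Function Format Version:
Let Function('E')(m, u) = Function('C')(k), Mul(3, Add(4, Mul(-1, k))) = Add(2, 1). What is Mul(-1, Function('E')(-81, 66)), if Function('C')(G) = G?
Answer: -3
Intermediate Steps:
k = 3 (k = Add(4, Mul(Rational(-1, 3), Add(2, 1))) = Add(4, Mul(Rational(-1, 3), 3)) = Add(4, -1) = 3)
Function('E')(m, u) = 3
Mul(-1, Function('E')(-81, 66)) = Mul(-1, 3) = -3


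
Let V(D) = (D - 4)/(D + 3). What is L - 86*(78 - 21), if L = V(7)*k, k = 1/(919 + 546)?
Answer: -71814297/14650 ≈ -4902.0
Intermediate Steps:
k = 1/1465 ≈ 0.00068259
V(D) = (-4 + D)/(3 + D)
L = 3/14650 (L = ((-4 + 7)/(3 + 7))*(1/1465) = (3/10)*(1/1465) = 3/14650 ≈ 0.00020478)
L - 86*(78 - 21) = 3/14650 - 86*(78 - 21) = 3/14650 - 86*57 = 3/14650 - 1*4902 = 3/14650 - 4902 = -71814297/14650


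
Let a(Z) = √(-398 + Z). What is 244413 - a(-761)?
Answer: 244413 - I*√1159 ≈ 2.4441e+5 - 34.044*I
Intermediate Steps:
244413 - a(-761) = 244413 - √(-398 - 761) = 244413 - √(-1159) = 244413 - I*√1159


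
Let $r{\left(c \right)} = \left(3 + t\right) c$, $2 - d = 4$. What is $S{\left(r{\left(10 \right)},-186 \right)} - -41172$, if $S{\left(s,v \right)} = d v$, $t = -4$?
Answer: $41544$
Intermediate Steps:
$d = -2$ ($d = 2 - 4 = -2$)
$r{\left(c \right)} = - c$ ($r{\left(c \right)} = \left(3 - 4\right) c = - c$)
$S{\left(s,v \right)} = - 2 v$
$S{\left(r{\left(10 \right)},-186 \right)} - -41172 = \left(-2\right) \left(-186\right) - -41172 = 372 + 41172 = 41544$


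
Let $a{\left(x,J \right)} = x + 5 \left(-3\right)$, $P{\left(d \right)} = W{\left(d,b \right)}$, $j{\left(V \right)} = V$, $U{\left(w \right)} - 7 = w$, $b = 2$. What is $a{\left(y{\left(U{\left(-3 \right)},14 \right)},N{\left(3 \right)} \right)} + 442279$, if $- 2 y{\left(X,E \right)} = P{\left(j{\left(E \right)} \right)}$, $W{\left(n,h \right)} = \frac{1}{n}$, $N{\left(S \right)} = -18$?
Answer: $\frac{12383391}{28} \approx 4.4226 \cdot 10^{5}$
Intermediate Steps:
$U{\left(w \right)} = 7 + w$
$P{\left(d \right)} = \frac{1}{d}$
$y{\left(X,E \right)} = - \frac{1}{2 E}$
$a{\left(x,J \right)} = -15 + x$ ($a{\left(x,J \right)} = x - 15 = -15 + x$)
$a{\left(y{\left(U{\left(-3 \right)},14 \right)},N{\left(3 \right)} \right)} + 442279 = \left(-15 - \frac{1}{2 \cdot 14}\right) + 442279 = \left(-15 - \frac{1}{28}\right) + 442279 = - \frac{421}{28} + 442279 = \frac{12383391}{28}$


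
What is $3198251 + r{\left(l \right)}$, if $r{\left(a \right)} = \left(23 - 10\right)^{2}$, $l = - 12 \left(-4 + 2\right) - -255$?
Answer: $3198420$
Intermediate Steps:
$l = 279$ ($l = \left(-12\right) \left(-2\right) + 255 = 24 + 255 = 279$)
$r{\left(a \right)} = 169$ ($r{\left(a \right)} = 13^{2} = 169$)
$3198251 + r{\left(l \right)} = 3198251 + 169 = 3198420$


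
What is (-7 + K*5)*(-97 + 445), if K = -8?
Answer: -16356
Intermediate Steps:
(-7 + K*5)*(-97 + 445) = (-7 - 8*5)*(-97 + 445) = (-7 - 40)*348 = -47*348 = -16356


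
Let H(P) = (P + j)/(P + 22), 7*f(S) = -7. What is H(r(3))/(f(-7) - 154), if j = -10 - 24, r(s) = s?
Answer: 1/125 ≈ 0.0080000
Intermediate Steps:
f(S) = -1 (f(S) = (1/7)*(-7) = -1)
j = -34
H(P) = (-34 + P)/(22 + P) (H(P) = (P - 34)/(P + 22) = (-34 + P)/(22 + P))
H(r(3))/(f(-7) - 154) = ((-34 + 3)/(22 + 3))/(-1 - 154) = (-31/25)/(-155) = -(-31)/3875 = -1/155*(-31/25) = 1/125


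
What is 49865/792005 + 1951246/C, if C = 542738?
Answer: 157246021860/42985120969 ≈ 3.6581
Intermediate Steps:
49865/792005 + 1951246/C = 49865/792005 + 1951246/542738 = 49865*(1/792005) + 1951246*(1/542738) = 9973/158401 + 975623/271369 = 157246021860/42985120969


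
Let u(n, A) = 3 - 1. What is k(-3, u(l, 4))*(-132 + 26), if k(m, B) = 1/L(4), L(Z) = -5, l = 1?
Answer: 106/5 ≈ 21.200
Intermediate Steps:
u(n, A) = 2
k(m, B) = -⅕ (k(m, B) = 1/(-5) = -⅕)
k(-3, u(l, 4))*(-132 + 26) = -(-132 + 26)/5 = -⅕*(-106) = 106/5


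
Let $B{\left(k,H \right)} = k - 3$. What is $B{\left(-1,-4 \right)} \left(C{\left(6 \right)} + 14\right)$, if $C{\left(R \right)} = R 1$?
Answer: $-80$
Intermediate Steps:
$C{\left(R \right)} = R$
$B{\left(k,H \right)} = -3 + k$ ($B{\left(k,H \right)} = k - 3 = -3 + k$)
$B{\left(-1,-4 \right)} \left(C{\left(6 \right)} + 14\right) = \left(-3 - 1\right) \left(6 + 14\right) = \left(-4\right) 20 = -80$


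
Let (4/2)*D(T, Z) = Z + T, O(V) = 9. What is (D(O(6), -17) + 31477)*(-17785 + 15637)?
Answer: -67604004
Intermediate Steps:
D(T, Z) = T/2 + Z/2 (D(T, Z) = (Z + T)/2 = (T + Z)/2 = T/2 + Z/2)
(D(O(6), -17) + 31477)*(-17785 + 15637) = (((½)*9 + (½)*(-17)) + 31477)*(-17785 + 15637) = ((9/2 - 17/2) + 31477)*(-2148) = (-4 + 31477)*(-2148) = 31473*(-2148) = -67604004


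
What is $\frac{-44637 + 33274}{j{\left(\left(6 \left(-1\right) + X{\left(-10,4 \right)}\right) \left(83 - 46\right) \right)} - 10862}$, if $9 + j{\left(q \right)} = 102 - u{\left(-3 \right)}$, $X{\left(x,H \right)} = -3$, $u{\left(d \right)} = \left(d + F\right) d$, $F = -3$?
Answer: $\frac{11363}{10787} \approx 1.0534$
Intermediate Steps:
$u{\left(d \right)} = d \left(-3 + d\right)$ ($u{\left(d \right)} = \left(d - 3\right) d = \left(-3 + d\right) d = d \left(-3 + d\right)$)
$j{\left(q \right)} = 75$ ($j{\left(q \right)} = -9 + \left(102 - - 3 \left(-3 - 3\right)\right) = -9 + \left(102 - \left(-3\right) \left(-6\right)\right) = -9 + \left(102 - 18\right) = -9 + 84 = 75$)
$\frac{-44637 + 33274}{j{\left(\left(6 \left(-1\right) + X{\left(-10,4 \right)}\right) \left(83 - 46\right) \right)} - 10862} = \frac{-44637 + 33274}{75 - 10862} = - \frac{11363}{-10787} = \left(-11363\right) \left(- \frac{1}{10787}\right) = \frac{11363}{10787}$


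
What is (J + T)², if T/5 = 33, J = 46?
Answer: 44521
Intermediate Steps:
T = 165 (T = 5*33 = 165)
(J + T)² = (46 + 165)² = 211² = 44521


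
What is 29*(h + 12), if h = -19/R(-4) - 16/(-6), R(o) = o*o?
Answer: 18763/48 ≈ 390.90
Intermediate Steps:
R(o) = o²
h = 71/48 (h = -19/((-4)²) - 16/(-6) = -19/16 - 16*(-⅙) = -19*1/16 + 8/3 = -19/16 + 8/3 = 71/48 ≈ 1.4792)
29*(h + 12) = 29*(71/48 + 12) = 29*(647/48) = 18763/48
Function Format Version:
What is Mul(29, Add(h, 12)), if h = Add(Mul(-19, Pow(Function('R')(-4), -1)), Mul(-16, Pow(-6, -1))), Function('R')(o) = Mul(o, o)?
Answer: Rational(18763, 48) ≈ 390.90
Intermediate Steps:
Function('R')(o) = Pow(o, 2)
h = Rational(71, 48) (h = Add(Mul(-19, Pow(Pow(-4, 2), -1)), Mul(-16, Pow(-6, -1))) = Add(Mul(-19, Pow(16, -1)), Mul(-16, Rational(-1, 6))) = Add(Mul(-19, Rational(1, 16)), Rational(8, 3)) = Add(Rational(-19, 16), Rational(8, 3)) = Rational(71, 48) ≈ 1.4792)
Mul(29, Add(h, 12)) = Mul(29, Add(Rational(71, 48), 12)) = Mul(29, Rational(647, 48)) = Rational(18763, 48)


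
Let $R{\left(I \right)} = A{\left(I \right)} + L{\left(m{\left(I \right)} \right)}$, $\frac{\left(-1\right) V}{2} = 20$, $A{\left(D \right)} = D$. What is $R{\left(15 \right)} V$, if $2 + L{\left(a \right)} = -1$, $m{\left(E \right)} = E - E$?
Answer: $-480$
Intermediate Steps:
$m{\left(E \right)} = 0$
$L{\left(a \right)} = -3$ ($L{\left(a \right)} = -2 - 1 = -3$)
$V = -40$ ($V = \left(-2\right) 20 = -40$)
$R{\left(I \right)} = -3 + I$ ($R{\left(I \right)} = I - 3 = -3 + I$)
$R{\left(15 \right)} V = \left(-3 + 15\right) \left(-40\right) = 12 \left(-40\right) = -480$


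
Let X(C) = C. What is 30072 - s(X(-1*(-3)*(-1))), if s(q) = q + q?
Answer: 30078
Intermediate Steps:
s(q) = 2*q
30072 - s(X(-1*(-3)*(-1))) = 30072 - 2*-1*(-3)*(-1) = 30072 - 2*3*(-1) = 30072 - 2*(-3) = 30072 - 1*(-6) = 30072 + 6 = 30078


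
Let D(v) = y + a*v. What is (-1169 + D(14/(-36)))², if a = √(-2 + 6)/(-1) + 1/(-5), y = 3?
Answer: 10996248769/8100 ≈ 1.3576e+6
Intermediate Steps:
a = -11/5 (a = √4*(-1) + 1*(-⅕) = 2*(-1) - ⅕ = -2 - ⅕ = -11/5 ≈ -2.2000)
D(v) = 3 - 11*v/5
(-1169 + D(14/(-36)))² = (-1169 + (3 - 154/(5*(-36))))² = (-1169 + (3 - 154*(-1)/(5*36)))² = (-1169 + (3 - 11/5*(-7/18)))² = (-1169 + (3 + 77/90))² = (-1169 + 347/90)² = (-104863/90)² = 10996248769/8100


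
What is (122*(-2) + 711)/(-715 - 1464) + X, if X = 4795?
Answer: 10447838/2179 ≈ 4794.8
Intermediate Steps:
(122*(-2) + 711)/(-715 - 1464) + X = (122*(-2) + 711)/(-715 - 1464) + 4795 = (-244 + 711)/(-2179) + 4795 = 467*(-1/2179) + 4795 = -467/2179 + 4795 = 10447838/2179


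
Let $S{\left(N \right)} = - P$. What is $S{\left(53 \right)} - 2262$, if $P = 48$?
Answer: $-2310$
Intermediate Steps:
$S{\left(N \right)} = -48$ ($S{\left(N \right)} = \left(-1\right) 48 = -48$)
$S{\left(53 \right)} - 2262 = -48 - 2262 = -2310$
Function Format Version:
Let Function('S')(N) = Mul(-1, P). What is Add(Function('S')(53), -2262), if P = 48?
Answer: -2310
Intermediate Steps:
Function('S')(N) = -48 (Function('S')(N) = Mul(-1, 48) = -48)
Add(Function('S')(53), -2262) = Add(-48, -2262) = -2310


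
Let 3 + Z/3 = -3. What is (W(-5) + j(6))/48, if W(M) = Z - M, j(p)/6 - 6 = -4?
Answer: -1/48 ≈ -0.020833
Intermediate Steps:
Z = -18 (Z = -9 + 3*(-3) = -9 - 9 = -18)
j(p) = 12 (j(p) = 36 + 6*(-4) = 36 - 24 = 12)
W(M) = -18 - M
(W(-5) + j(6))/48 = ((-18 - 1*(-5)) + 12)/48 = ((-18 + 5) + 12)/48 = (-13 + 12)/48 = (1/48)*(-1) = -1/48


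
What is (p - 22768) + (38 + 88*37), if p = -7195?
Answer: -26669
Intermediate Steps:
(p - 22768) + (38 + 88*37) = (-7195 - 22768) + (38 + 88*37) = -29963 + (38 + 3256) = -29963 + 3294 = -26669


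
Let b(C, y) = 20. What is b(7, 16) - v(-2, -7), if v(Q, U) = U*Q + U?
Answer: 13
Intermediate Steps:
v(Q, U) = U + Q*U (v(Q, U) = Q*U + U = U + Q*U)
b(7, 16) - v(-2, -7) = 20 - (-7)*(1 - 2) = 20 - (-7)*(-1) = 20 - 1*7 = 20 - 7 = 13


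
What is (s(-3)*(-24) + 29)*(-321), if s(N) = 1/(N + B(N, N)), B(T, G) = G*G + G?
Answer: -6741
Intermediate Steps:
B(T, G) = G + G² (B(T, G) = G² + G = G + G²)
s(N) = 1/(N + N*(1 + N))
(s(-3)*(-24) + 29)*(-321) = ((1/((-3)*(2 - 3)))*(-24) + 29)*(-321) = (-⅓/(-1)*(-24) + 29)*(-321) = (-⅓*(-1)*(-24) + 29)*(-321) = ((⅓)*(-24) + 29)*(-321) = (-8 + 29)*(-321) = 21*(-321) = -6741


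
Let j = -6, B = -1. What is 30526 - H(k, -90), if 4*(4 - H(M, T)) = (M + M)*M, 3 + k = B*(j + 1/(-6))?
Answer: 2197945/72 ≈ 30527.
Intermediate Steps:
k = 19/6 (k = -3 - (-6 + 1/(-6)) = -3 - (-6 - ⅙) = -3 - 1*(-37/6) = -3 + 37/6 = 19/6 ≈ 3.1667)
H(M, T) = 4 - M²/2 (H(M, T) = 4 - (M + M)*M/4 = 4 - 2*M*M/4 = 4 - M²/2)
30526 - H(k, -90) = 30526 - (4 - (19/6)²/2) = 30526 - (4 - ½*361/36) = 30526 - (4 - 361/72) = 30526 - 1*(-73/72) = 30526 + 73/72 = 2197945/72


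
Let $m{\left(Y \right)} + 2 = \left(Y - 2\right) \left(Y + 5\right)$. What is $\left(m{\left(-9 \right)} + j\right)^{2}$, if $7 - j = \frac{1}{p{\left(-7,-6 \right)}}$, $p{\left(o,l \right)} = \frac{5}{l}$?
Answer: $\frac{63001}{25} \approx 2520.0$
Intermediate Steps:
$m{\left(Y \right)} = -2 + \left(-2 + Y\right) \left(5 + Y\right)$ ($m{\left(Y \right)} = -2 + \left(Y - 2\right) \left(Y + 5\right) = -2 + \left(-2 + Y\right) \left(5 + Y\right)$)
$j = \frac{41}{5}$ ($j = 7 - \frac{1}{5 \frac{1}{-6}} = 7 - \frac{1}{5 \left(- \frac{1}{6}\right)} = 7 - \frac{1}{- \frac{5}{6}} = 7 - - \frac{6}{5} = 7 + \frac{6}{5} = \frac{41}{5} \approx 8.2$)
$\left(m{\left(-9 \right)} + j\right)^{2} = \left(\left(-12 + \left(-9\right)^{2} + 3 \left(-9\right)\right) + \frac{41}{5}\right)^{2} = \left(\left(-12 + 81 - 27\right) + \frac{41}{5}\right)^{2} = \left(42 + \frac{41}{5}\right)^{2} = \left(\frac{251}{5}\right)^{2} = \frac{63001}{25}$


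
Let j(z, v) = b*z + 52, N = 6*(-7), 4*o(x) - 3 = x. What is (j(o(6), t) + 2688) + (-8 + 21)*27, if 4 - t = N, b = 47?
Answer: 12787/4 ≈ 3196.8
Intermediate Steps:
o(x) = ¾ + x/4
N = -42
t = 46 (t = 4 - 1*(-42) = 4 + 42 = 46)
j(z, v) = 52 + 47*z (j(z, v) = 47*z + 52 = 52 + 47*z)
(j(o(6), t) + 2688) + (-8 + 21)*27 = ((52 + 47*(¾ + (¼)*6)) + 2688) + (-8 + 21)*27 = ((52 + 47*(¾ + 3/2)) + 2688) + 13*27 = ((52 + 47*(9/4)) + 2688) + 351 = ((52 + 423/4) + 2688) + 351 = (631/4 + 2688) + 351 = 11383/4 + 351 = 12787/4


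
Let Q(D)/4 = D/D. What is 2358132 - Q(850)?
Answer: 2358128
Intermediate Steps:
Q(D) = 4 (Q(D) = 4*(D/D) = 4*1 = 4)
2358132 - Q(850) = 2358132 - 1*4 = 2358132 - 4 = 2358128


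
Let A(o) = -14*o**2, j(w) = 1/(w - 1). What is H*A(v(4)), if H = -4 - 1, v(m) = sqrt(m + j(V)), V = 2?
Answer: 350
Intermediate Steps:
j(w) = 1/(-1 + w)
v(m) = sqrt(1 + m) (v(m) = sqrt(m + 1/(-1 + 2)) = sqrt(m + 1/1) = sqrt(m + 1) = sqrt(1 + m))
H = -5
H*A(v(4)) = -(-70)*(sqrt(1 + 4))**2 = -(-70)*(sqrt(5))**2 = -(-70)*5 = -5*(-70) = 350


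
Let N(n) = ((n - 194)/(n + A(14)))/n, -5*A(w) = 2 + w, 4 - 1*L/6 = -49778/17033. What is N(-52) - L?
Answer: -1695736085/40742936 ≈ -41.620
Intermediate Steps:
L = 707460/17033 (L = 24 - (-298668)/17033 = 24 - 6*(-49778/17033) = 24 + 298668/17033 = 707460/17033 ≈ 41.535)
A(w) = -⅖ - w/5 (A(w) = -(2 + w)/5 = -⅖ - w/5)
N(n) = (-194 + n)/(n*(-16/5 + n)) (N(n) = ((n - 194)/(n + (-⅖ - ⅕*14)))/n = ((-194 + n)/(n + (-⅖ - 14/5)))/n = ((-194 + n)/(n - 16/5))/n = ((-194 + n)/(-16/5 + n))/n = (-194 + n)/(n*(-16/5 + n)))
N(-52) - L = 5*(-194 - 52)/(-52*(-16 + 5*(-52))) - 1*707460/17033 = 5*(-1/52)*(-246)/(-16 - 260) - 707460/17033 = 5*(-1/52)*(-246)/(-276) - 707460/17033 = 5*(-1/52)*(-1/276)*(-246) - 707460/17033 = -205/2392 - 707460/17033 = -1695736085/40742936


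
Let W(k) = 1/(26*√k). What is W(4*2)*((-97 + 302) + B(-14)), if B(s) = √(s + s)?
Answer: √2*(205 + 2*I*√7)/104 ≈ 2.7876 + 0.071955*I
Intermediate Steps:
B(s) = √2*√s (B(s) = √(2*s) = √2*√s)
W(k) = 1/(26*√k)
W(4*2)*((-97 + 302) + B(-14)) = (1/(26*√(4*2)))*((-97 + 302) + √2*√(-14)) = (1/(26*√8))*(205 + √2*(I*√14)) = ((√2/4)/26)*(205 + 2*I*√7) = (√2/104)*(205 + 2*I*√7) = √2*(205 + 2*I*√7)/104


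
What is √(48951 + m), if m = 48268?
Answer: √97219 ≈ 311.80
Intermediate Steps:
√(48951 + m) = √(48951 + 48268) = √97219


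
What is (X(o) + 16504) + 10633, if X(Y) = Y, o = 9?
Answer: 27146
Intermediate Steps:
(X(o) + 16504) + 10633 = (9 + 16504) + 10633 = 16513 + 10633 = 27146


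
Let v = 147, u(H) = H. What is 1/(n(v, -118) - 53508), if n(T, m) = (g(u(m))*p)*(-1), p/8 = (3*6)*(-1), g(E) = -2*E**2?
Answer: -1/4063620 ≈ -2.4609e-7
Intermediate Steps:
p = -144 (p = 8*((3*6)*(-1)) = 8*(18*(-1)) = 8*(-18) = -144)
n(T, m) = -288*m**2 (n(T, m) = (-2*m**2*(-144))*(-1) = (288*m**2)*(-1) = -288*m**2)
1/(n(v, -118) - 53508) = 1/(-288*(-118)**2 - 53508) = 1/(-288*13924 - 53508) = 1/(-4010112 - 53508) = 1/(-4063620) = -1/4063620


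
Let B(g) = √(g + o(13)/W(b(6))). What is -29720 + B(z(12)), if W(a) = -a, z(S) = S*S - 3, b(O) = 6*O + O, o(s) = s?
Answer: -29720 + √248178/42 ≈ -29708.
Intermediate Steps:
b(O) = 7*O
z(S) = -3 + S² (z(S) = S² - 3 = -3 + S²)
B(g) = √(-13/42 + g) (B(g) = √(g + 13/((-7*6))) = √(g + 13/((-1*42))) = √(g + 13/(-42)) = √(g + 13*(-1/42)) = √(g - 13/42) = √(-13/42 + g))
-29720 + B(z(12)) = -29720 + √(-546 + 1764*(-3 + 12²))/42 = -29720 + √(-546 + 1764*(-3 + 144))/42 = -29720 + √(-546 + 1764*141)/42 = -29720 + √(-546 + 248724)/42 = -29720 + √248178/42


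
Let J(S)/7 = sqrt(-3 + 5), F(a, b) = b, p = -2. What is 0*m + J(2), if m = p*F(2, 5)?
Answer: 7*sqrt(2) ≈ 9.8995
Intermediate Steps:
m = -10 (m = -2*5 = -10)
J(S) = 7*sqrt(2) (J(S) = 7*sqrt(-3 + 5) = 7*sqrt(2))
0*m + J(2) = 0*(-10) + 7*sqrt(2) = 0 + 7*sqrt(2) = 7*sqrt(2)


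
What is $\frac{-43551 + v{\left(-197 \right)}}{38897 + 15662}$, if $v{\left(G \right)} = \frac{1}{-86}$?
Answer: $- \frac{3745387}{4692074} \approx -0.79824$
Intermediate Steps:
$v{\left(G \right)} = - \frac{1}{86}$
$\frac{-43551 + v{\left(-197 \right)}}{38897 + 15662} = \frac{-43551 - \frac{1}{86}}{38897 + 15662} = - \frac{3745387}{86 \cdot 54559} = \left(- \frac{3745387}{86}\right) \frac{1}{54559} = - \frac{3745387}{4692074}$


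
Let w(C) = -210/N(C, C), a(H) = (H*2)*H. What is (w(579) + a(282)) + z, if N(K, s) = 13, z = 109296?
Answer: 3488262/13 ≈ 2.6833e+5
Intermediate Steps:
a(H) = 2*H² (a(H) = (2*H)*H = 2*H²)
w(C) = -210/13
(w(579) + a(282)) + z = (-210/13 + 2*282²) + 109296 = (-210/13 + 2*79524) + 109296 = (-210/13 + 159048) + 109296 = 2067414/13 + 109296 = 3488262/13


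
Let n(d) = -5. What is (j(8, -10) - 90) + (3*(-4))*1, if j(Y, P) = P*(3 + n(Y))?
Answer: -82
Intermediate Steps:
j(Y, P) = -2*P (j(Y, P) = P*(3 - 5) = P*(-2) = -2*P)
(j(8, -10) - 90) + (3*(-4))*1 = (-2*(-10) - 90) + (3*(-4))*1 = (20 - 90) - 12*1 = -70 - 12 = -82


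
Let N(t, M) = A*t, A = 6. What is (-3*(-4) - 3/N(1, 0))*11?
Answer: 253/2 ≈ 126.50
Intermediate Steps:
N(t, M) = 6*t
(-3*(-4) - 3/N(1, 0))*11 = (-3*(-4) - 3/(6*1))*11 = (12 - 3/6)*11 = (12 - 3*1/6)*11 = (12 - 1/2)*11 = (23/2)*11 = 253/2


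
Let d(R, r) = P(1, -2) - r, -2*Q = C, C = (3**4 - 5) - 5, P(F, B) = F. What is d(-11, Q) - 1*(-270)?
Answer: 613/2 ≈ 306.50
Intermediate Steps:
C = 71 (C = (81 - 5) - 5 = 76 - 5 = 71)
Q = -71/2 (Q = -1/2*71 = -71/2 ≈ -35.500)
d(R, r) = 1 - r
d(-11, Q) - 1*(-270) = (1 - 1*(-71/2)) - 1*(-270) = (1 + 71/2) + 270 = 73/2 + 270 = 613/2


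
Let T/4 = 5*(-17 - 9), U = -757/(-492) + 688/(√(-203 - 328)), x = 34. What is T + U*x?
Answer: -115051/246 - 23392*I*√59/177 ≈ -467.69 - 1015.1*I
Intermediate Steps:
U = 757/492 - 688*I*√59/177 (U = -757*(-1/492) + 688/(√(-531)) = 757/492 + 688/((3*I*√59)) = 757/492 + 688*(-I*√59/177) = 757/492 - 688*I*√59/177 ≈ 1.5386 - 29.857*I)
T = -520 (T = 4*(5*(-17 - 9)) = 4*(5*(-26)) = 4*(-130) = -520)
T + U*x = -520 + (757/492 - 688*I*√59/177)*34 = -520 + (12869/246 - 23392*I*√59/177) = -115051/246 - 23392*I*√59/177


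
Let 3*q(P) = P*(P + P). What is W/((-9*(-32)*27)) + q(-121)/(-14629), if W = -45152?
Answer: -23013361/3554847 ≈ -6.4738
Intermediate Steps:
q(P) = 2*P²/3 (q(P) = (P*(P + P))/3 = (P*(2*P))/3 = (2*P²)/3 = 2*P²/3)
W/((-9*(-32)*27)) + q(-121)/(-14629) = -45152/(-9*(-32)*27) + ((⅔)*(-121)²)/(-14629) = -45152/(288*27) + ((⅔)*14641)*(-1/14629) = -45152/7776 + (29282/3)*(-1/14629) = -45152*1/7776 - 29282/43887 = -1411/243 - 29282/43887 = -23013361/3554847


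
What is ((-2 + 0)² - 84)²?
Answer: 6400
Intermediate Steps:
((-2 + 0)² - 84)² = ((-2)² - 84)² = (4 - 84)² = (-80)² = 6400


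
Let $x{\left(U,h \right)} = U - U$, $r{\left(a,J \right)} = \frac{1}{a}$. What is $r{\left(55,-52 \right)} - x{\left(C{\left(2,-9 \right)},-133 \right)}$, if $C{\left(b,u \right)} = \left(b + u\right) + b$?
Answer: $\frac{1}{55} \approx 0.018182$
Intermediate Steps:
$C{\left(b,u \right)} = u + 2 b$
$x{\left(U,h \right)} = 0$
$r{\left(55,-52 \right)} - x{\left(C{\left(2,-9 \right)},-133 \right)} = \frac{1}{55} - 0 = \frac{1}{55} + 0 = \frac{1}{55}$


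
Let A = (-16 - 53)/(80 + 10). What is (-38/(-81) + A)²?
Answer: 58081/656100 ≈ 0.088525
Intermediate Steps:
A = -23/30 (A = -69/90 = -69*1/90 = -23/30 ≈ -0.76667)
(-38/(-81) + A)² = (-38/(-81) - 23/30)² = (-38*(-1/81) - 23/30)² = (38/81 - 23/30)² = (-241/810)² = 58081/656100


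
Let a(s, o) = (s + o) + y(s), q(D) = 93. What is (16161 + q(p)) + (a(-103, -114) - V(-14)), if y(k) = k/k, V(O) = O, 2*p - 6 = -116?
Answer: 16052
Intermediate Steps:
p = -55 (p = 3 + (1/2)*(-116) = 3 - 58 = -55)
y(k) = 1
a(s, o) = 1 + o + s (a(s, o) = (s + o) + 1 = (o + s) + 1 = 1 + o + s)
(16161 + q(p)) + (a(-103, -114) - V(-14)) = (16161 + 93) + ((1 - 114 - 103) - 1*(-14)) = 16254 + (-216 + 14) = 16254 - 202 = 16052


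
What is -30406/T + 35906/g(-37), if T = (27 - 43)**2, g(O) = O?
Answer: -5158479/4736 ≈ -1089.2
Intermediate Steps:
T = 256 (T = (-16)**2 = 256)
-30406/T + 35906/g(-37) = -30406/256 + 35906/(-37) = -30406*1/256 + 35906*(-1/37) = -15203/128 - 35906/37 = -5158479/4736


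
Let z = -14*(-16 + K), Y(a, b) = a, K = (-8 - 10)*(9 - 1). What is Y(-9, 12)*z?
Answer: -20160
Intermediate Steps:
K = -144 (K = -18*8 = -144)
z = 2240 (z = -14*(-16 - 144) = -14*(-160) = 2240)
Y(-9, 12)*z = -9*2240 = -20160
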